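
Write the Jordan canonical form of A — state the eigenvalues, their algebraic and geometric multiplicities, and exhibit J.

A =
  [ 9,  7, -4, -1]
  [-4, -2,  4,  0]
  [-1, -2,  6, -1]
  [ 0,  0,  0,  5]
J_2(4) ⊕ J_2(5)

The characteristic polynomial is
  det(x·I − A) = x^4 - 18*x^3 + 121*x^2 - 360*x + 400 = (x - 5)^2*(x - 4)^2

Eigenvalues and multiplicities (the geometric multiplicity of λ is n − rank(A − λI), which equals the number of Jordan blocks for λ):
  λ = 4: algebraic multiplicity = 2, geometric multiplicity = 1
  λ = 5: algebraic multiplicity = 2, geometric multiplicity = 1

Determining the block sizes for each eigenvalue:
  λ = 4: one block (gm = 1), so the single block has size am = 2 → block sizes [2]
  λ = 5: one block (gm = 1), so the single block has size am = 2 → block sizes [2]

Assembling the blocks gives a Jordan form
J =
  [4, 1, 0, 0]
  [0, 4, 0, 0]
  [0, 0, 5, 1]
  [0, 0, 0, 5]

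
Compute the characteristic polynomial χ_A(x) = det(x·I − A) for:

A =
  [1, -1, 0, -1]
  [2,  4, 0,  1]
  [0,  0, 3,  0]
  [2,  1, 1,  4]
x^4 - 12*x^3 + 54*x^2 - 108*x + 81

Expanding det(x·I − A) (e.g. by cofactor expansion or by noting that A is similar to its Jordan form J, which has the same characteristic polynomial as A) gives
  χ_A(x) = x^4 - 12*x^3 + 54*x^2 - 108*x + 81
which factors as (x - 3)^4. The eigenvalues (with algebraic multiplicities) are λ = 3 with multiplicity 4.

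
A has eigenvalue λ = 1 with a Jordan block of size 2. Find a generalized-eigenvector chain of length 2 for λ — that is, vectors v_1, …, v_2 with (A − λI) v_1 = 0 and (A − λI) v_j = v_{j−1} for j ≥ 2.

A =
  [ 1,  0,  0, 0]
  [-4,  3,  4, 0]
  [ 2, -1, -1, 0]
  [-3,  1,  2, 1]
A Jordan chain for λ = 1 of length 2:
v_1 = (0, -4, 2, -3)ᵀ
v_2 = (1, 0, 0, 0)ᵀ

Let N = A − (1)·I. We want v_2 with N^2 v_2 = 0 but N^1 v_2 ≠ 0; then v_{j-1} := N · v_j for j = 2, …, 2.

Pick v_2 = (1, 0, 0, 0)ᵀ.
Then v_1 = N · v_2 = (0, -4, 2, -3)ᵀ.

Sanity check: (A − (1)·I) v_1 = (0, 0, 0, 0)ᵀ = 0. ✓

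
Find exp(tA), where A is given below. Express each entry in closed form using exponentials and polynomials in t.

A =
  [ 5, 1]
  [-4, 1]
e^{tA} =
  [2*t*exp(3*t) + exp(3*t), t*exp(3*t)]
  [-4*t*exp(3*t), -2*t*exp(3*t) + exp(3*t)]

Strategy: write A = P · J · P⁻¹ where J is a Jordan canonical form, so e^{tA} = P · e^{tJ} · P⁻¹, and e^{tJ} can be computed block-by-block.

A has Jordan form
J =
  [3, 1]
  [0, 3]
(up to reordering of blocks).

Per-block formulas:
  For a 2×2 Jordan block J_2(3): exp(t · J_2(3)) = e^(3t)·(I + t·N), where N is the 2×2 nilpotent shift.

After assembling e^{tJ} and conjugating by P, we get:

e^{tA} =
  [2*t*exp(3*t) + exp(3*t), t*exp(3*t)]
  [-4*t*exp(3*t), -2*t*exp(3*t) + exp(3*t)]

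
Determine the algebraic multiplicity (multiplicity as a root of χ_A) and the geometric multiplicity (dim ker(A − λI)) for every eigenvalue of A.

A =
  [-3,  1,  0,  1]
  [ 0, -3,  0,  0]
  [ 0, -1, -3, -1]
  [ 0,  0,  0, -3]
λ = -3: alg = 4, geom = 3

Step 1 — factor the characteristic polynomial to read off the algebraic multiplicities:
  χ_A(x) = (x + 3)^4

Step 2 — compute geometric multiplicities via the rank-nullity identity g(λ) = n − rank(A − λI):
  rank(A − (-3)·I) = 1, so dim ker(A − (-3)·I) = n − 1 = 3

Summary:
  λ = -3: algebraic multiplicity = 4, geometric multiplicity = 3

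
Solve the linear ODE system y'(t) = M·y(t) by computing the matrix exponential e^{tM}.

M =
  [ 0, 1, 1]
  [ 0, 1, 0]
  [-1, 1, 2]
e^{tM} =
  [-t*exp(t) + exp(t), t*exp(t), t*exp(t)]
  [0, exp(t), 0]
  [-t*exp(t), t*exp(t), t*exp(t) + exp(t)]

Strategy: write M = P · J · P⁻¹ where J is a Jordan canonical form, so e^{tM} = P · e^{tJ} · P⁻¹, and e^{tJ} can be computed block-by-block.

M has Jordan form
J =
  [1, 1, 0]
  [0, 1, 0]
  [0, 0, 1]
(up to reordering of blocks).

Per-block formulas:
  For a 2×2 Jordan block J_2(1): exp(t · J_2(1)) = e^(1t)·(I + t·N), where N is the 2×2 nilpotent shift.
  For a 1×1 block at λ = 1: exp(t · [1]) = [e^(1t)].

After assembling e^{tJ} and conjugating by P, we get:

e^{tM} =
  [-t*exp(t) + exp(t), t*exp(t), t*exp(t)]
  [0, exp(t), 0]
  [-t*exp(t), t*exp(t), t*exp(t) + exp(t)]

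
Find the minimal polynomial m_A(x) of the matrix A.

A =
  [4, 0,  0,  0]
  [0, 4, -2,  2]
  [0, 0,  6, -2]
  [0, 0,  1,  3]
x^2 - 9*x + 20

The characteristic polynomial is χ_A(x) = (x - 5)*(x - 4)^3, so the eigenvalues are known. The minimal polynomial is
  m_A(x) = Π_λ (x − λ)^{k_λ}
where k_λ is the size of the *largest* Jordan block for λ (equivalently, the smallest k with (A − λI)^k v = 0 for every generalised eigenvector v of λ).

  λ = 4: largest Jordan block has size 1, contributing (x − 4)
  λ = 5: largest Jordan block has size 1, contributing (x − 5)

So m_A(x) = (x - 5)*(x - 4) = x^2 - 9*x + 20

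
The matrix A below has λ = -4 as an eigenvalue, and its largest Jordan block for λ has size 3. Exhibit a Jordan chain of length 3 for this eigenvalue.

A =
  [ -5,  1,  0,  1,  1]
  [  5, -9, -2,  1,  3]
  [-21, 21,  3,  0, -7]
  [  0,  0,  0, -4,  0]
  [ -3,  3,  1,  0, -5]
A Jordan chain for λ = -4 of length 3:
v_1 = (3, 3, 0, 0, 0)ᵀ
v_2 = (-1, 5, -21, 0, -3)ᵀ
v_3 = (1, 0, 0, 0, 0)ᵀ

Let N = A − (-4)·I. We want v_3 with N^3 v_3 = 0 but N^2 v_3 ≠ 0; then v_{j-1} := N · v_j for j = 3, …, 2.

Pick v_3 = (1, 0, 0, 0, 0)ᵀ.
Then v_2 = N · v_3 = (-1, 5, -21, 0, -3)ᵀ.
Then v_1 = N · v_2 = (3, 3, 0, 0, 0)ᵀ.

Sanity check: (A − (-4)·I) v_1 = (0, 0, 0, 0, 0)ᵀ = 0. ✓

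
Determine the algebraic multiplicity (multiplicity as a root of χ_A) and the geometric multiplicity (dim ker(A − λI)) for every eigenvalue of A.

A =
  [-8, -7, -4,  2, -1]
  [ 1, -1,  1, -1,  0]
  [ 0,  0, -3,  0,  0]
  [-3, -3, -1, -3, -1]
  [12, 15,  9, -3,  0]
λ = -3: alg = 5, geom = 2

Step 1 — factor the characteristic polynomial to read off the algebraic multiplicities:
  χ_A(x) = (x + 3)^5

Step 2 — compute geometric multiplicities via the rank-nullity identity g(λ) = n − rank(A − λI):
  rank(A − (-3)·I) = 3, so dim ker(A − (-3)·I) = n − 3 = 2

Summary:
  λ = -3: algebraic multiplicity = 5, geometric multiplicity = 2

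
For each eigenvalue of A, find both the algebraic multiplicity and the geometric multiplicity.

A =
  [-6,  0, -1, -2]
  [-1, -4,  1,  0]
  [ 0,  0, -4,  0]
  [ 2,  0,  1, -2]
λ = -4: alg = 4, geom = 2

Step 1 — factor the characteristic polynomial to read off the algebraic multiplicities:
  χ_A(x) = (x + 4)^4

Step 2 — compute geometric multiplicities via the rank-nullity identity g(λ) = n − rank(A − λI):
  rank(A − (-4)·I) = 2, so dim ker(A − (-4)·I) = n − 2 = 2

Summary:
  λ = -4: algebraic multiplicity = 4, geometric multiplicity = 2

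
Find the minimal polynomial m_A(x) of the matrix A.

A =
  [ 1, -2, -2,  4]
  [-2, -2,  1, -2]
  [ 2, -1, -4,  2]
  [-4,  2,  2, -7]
x^2 + 6*x + 9

The characteristic polynomial is χ_A(x) = (x + 3)^4, so the eigenvalues are known. The minimal polynomial is
  m_A(x) = Π_λ (x − λ)^{k_λ}
where k_λ is the size of the *largest* Jordan block for λ (equivalently, the smallest k with (A − λI)^k v = 0 for every generalised eigenvector v of λ).

  λ = -3: largest Jordan block has size 2, contributing (x + 3)^2

So m_A(x) = (x + 3)^2 = x^2 + 6*x + 9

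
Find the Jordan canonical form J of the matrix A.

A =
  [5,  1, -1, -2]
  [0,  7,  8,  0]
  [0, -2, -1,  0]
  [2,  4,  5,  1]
J_2(3) ⊕ J_2(3)

The characteristic polynomial is
  det(x·I − A) = x^4 - 12*x^3 + 54*x^2 - 108*x + 81 = (x - 3)^4

Eigenvalues and multiplicities (the geometric multiplicity of λ is n − rank(A − λI), which equals the number of Jordan blocks for λ):
  λ = 3: algebraic multiplicity = 4, geometric multiplicity = 2

Determining the block sizes for each eigenvalue:
  λ = 3: with am = 4 and gm = 2, the partition is not yet determined (e.g. several partitions of 4 into 2 parts exist). Let N = A − (3)·I. Computing rank(N^1) = 2, rank(N^2) = 0; the number of blocks of size ≥ j is rank(N^{j−1}) − rank(N^j), giving [2, 2]. So we have 2 block(s) of size 2 → block sizes [2, 2]

Assembling the blocks gives a Jordan form
J =
  [3, 1, 0, 0]
  [0, 3, 0, 0]
  [0, 0, 3, 1]
  [0, 0, 0, 3]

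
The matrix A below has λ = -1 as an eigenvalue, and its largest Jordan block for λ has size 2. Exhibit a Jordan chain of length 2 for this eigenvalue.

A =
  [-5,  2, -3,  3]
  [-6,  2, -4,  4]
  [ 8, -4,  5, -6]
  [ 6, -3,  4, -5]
A Jordan chain for λ = -1 of length 2:
v_1 = (-1, -2, 2, 2)ᵀ
v_2 = (1, 0, -1, 0)ᵀ

Let N = A − (-1)·I. We want v_2 with N^2 v_2 = 0 but N^1 v_2 ≠ 0; then v_{j-1} := N · v_j for j = 2, …, 2.

Pick v_2 = (1, 0, -1, 0)ᵀ.
Then v_1 = N · v_2 = (-1, -2, 2, 2)ᵀ.

Sanity check: (A − (-1)·I) v_1 = (0, 0, 0, 0)ᵀ = 0. ✓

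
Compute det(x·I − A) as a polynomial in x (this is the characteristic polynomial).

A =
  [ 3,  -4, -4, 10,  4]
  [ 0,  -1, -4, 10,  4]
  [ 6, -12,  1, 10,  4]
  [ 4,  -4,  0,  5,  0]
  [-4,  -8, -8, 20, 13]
x^5 - 21*x^4 + 174*x^3 - 710*x^2 + 1425*x - 1125

Expanding det(x·I − A) (e.g. by cofactor expansion or by noting that A is similar to its Jordan form J, which has the same characteristic polynomial as A) gives
  χ_A(x) = x^5 - 21*x^4 + 174*x^3 - 710*x^2 + 1425*x - 1125
which factors as (x - 5)^3*(x - 3)^2. The eigenvalues (with algebraic multiplicities) are λ = 3 with multiplicity 2, λ = 5 with multiplicity 3.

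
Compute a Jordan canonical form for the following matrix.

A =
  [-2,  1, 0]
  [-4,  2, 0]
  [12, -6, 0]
J_2(0) ⊕ J_1(0)

The characteristic polynomial is
  det(x·I − A) = x^3

Eigenvalues and multiplicities (the geometric multiplicity of λ is n − rank(A − λI), which equals the number of Jordan blocks for λ):
  λ = 0: algebraic multiplicity = 3, geometric multiplicity = 2

Determining the block sizes for each eigenvalue:
  λ = 0: 2 blocks summing to 3 forces exactly one block of size 2 and the rest size 1 → block sizes [2, 1]

Assembling the blocks gives a Jordan form
J =
  [0, 1, 0]
  [0, 0, 0]
  [0, 0, 0]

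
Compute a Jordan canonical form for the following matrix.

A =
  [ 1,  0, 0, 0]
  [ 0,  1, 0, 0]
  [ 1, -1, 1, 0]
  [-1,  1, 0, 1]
J_2(1) ⊕ J_1(1) ⊕ J_1(1)

The characteristic polynomial is
  det(x·I − A) = x^4 - 4*x^3 + 6*x^2 - 4*x + 1 = (x - 1)^4

Eigenvalues and multiplicities (the geometric multiplicity of λ is n − rank(A − λI), which equals the number of Jordan blocks for λ):
  λ = 1: algebraic multiplicity = 4, geometric multiplicity = 3

Determining the block sizes for each eigenvalue:
  λ = 1: 3 blocks summing to 4 forces exactly one block of size 2 and the rest size 1 → block sizes [2, 1, 1]

Assembling the blocks gives a Jordan form
J =
  [1, 1, 0, 0]
  [0, 1, 0, 0]
  [0, 0, 1, 0]
  [0, 0, 0, 1]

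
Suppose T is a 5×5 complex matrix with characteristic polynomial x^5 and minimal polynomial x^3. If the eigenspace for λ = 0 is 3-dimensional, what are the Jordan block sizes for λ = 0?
Block sizes for λ = 0: [3, 1, 1]

Step 1 — from the characteristic polynomial, algebraic multiplicity of λ = 0 is 5. From dim ker(T − (0)·I) = 3, there are exactly 3 Jordan blocks for λ = 0.
Step 2 — from the minimal polynomial, the factor (x − 0)^3 tells us the largest block for λ = 0 has size 3.
Step 3 — with total size 5, 3 blocks, and largest block 3, the block sizes (in nonincreasing order) are [3, 1, 1].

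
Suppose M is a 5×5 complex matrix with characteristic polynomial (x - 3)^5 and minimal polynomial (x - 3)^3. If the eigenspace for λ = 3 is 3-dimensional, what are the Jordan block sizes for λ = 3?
Block sizes for λ = 3: [3, 1, 1]

Step 1 — from the characteristic polynomial, algebraic multiplicity of λ = 3 is 5. From dim ker(M − (3)·I) = 3, there are exactly 3 Jordan blocks for λ = 3.
Step 2 — from the minimal polynomial, the factor (x − 3)^3 tells us the largest block for λ = 3 has size 3.
Step 3 — with total size 5, 3 blocks, and largest block 3, the block sizes (in nonincreasing order) are [3, 1, 1].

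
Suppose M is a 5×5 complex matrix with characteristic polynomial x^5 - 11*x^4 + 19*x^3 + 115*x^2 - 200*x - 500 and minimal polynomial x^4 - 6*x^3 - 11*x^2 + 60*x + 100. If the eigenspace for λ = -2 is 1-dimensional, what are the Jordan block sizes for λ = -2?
Block sizes for λ = -2: [2]

Step 1 — from the characteristic polynomial, algebraic multiplicity of λ = -2 is 2. From dim ker(M − (-2)·I) = 1, there are exactly 1 Jordan blocks for λ = -2.
Step 2 — from the minimal polynomial, the factor (x + 2)^2 tells us the largest block for λ = -2 has size 2.
Step 3 — with total size 2, 1 blocks, and largest block 2, the block sizes (in nonincreasing order) are [2].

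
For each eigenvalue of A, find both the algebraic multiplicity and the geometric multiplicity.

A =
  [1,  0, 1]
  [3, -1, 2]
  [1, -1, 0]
λ = 0: alg = 3, geom = 1

Step 1 — factor the characteristic polynomial to read off the algebraic multiplicities:
  χ_A(x) = x^3

Step 2 — compute geometric multiplicities via the rank-nullity identity g(λ) = n − rank(A − λI):
  rank(A − (0)·I) = 2, so dim ker(A − (0)·I) = n − 2 = 1

Summary:
  λ = 0: algebraic multiplicity = 3, geometric multiplicity = 1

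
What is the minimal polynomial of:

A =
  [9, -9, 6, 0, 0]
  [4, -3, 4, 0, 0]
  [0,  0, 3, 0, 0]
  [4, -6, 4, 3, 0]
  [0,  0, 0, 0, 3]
x^2 - 6*x + 9

The characteristic polynomial is χ_A(x) = (x - 3)^5, so the eigenvalues are known. The minimal polynomial is
  m_A(x) = Π_λ (x − λ)^{k_λ}
where k_λ is the size of the *largest* Jordan block for λ (equivalently, the smallest k with (A − λI)^k v = 0 for every generalised eigenvector v of λ).

  λ = 3: largest Jordan block has size 2, contributing (x − 3)^2

So m_A(x) = (x - 3)^2 = x^2 - 6*x + 9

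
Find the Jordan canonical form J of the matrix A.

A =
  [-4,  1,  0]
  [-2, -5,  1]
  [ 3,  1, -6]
J_3(-5)

The characteristic polynomial is
  det(x·I − A) = x^3 + 15*x^2 + 75*x + 125 = (x + 5)^3

Eigenvalues and multiplicities (the geometric multiplicity of λ is n − rank(A − λI), which equals the number of Jordan blocks for λ):
  λ = -5: algebraic multiplicity = 3, geometric multiplicity = 1

Determining the block sizes for each eigenvalue:
  λ = -5: one block (gm = 1), so the single block has size am = 3 → block sizes [3]

Assembling the blocks gives a Jordan form
J =
  [-5,  1,  0]
  [ 0, -5,  1]
  [ 0,  0, -5]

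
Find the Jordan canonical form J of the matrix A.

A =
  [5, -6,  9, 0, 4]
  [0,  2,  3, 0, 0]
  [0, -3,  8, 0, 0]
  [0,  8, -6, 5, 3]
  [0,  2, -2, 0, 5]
J_3(5) ⊕ J_2(5)

The characteristic polynomial is
  det(x·I − A) = x^5 - 25*x^4 + 250*x^3 - 1250*x^2 + 3125*x - 3125 = (x - 5)^5

Eigenvalues and multiplicities (the geometric multiplicity of λ is n − rank(A − λI), which equals the number of Jordan blocks for λ):
  λ = 5: algebraic multiplicity = 5, geometric multiplicity = 2

Determining the block sizes for each eigenvalue:
  λ = 5: with am = 5 and gm = 2, the partition is not yet determined (e.g. several partitions of 5 into 2 parts exist). Let N = A − (5)·I. Computing rank(N^1) = 3, rank(N^2) = 1, rank(N^3) = 0; the number of blocks of size ≥ j is rank(N^{j−1}) − rank(N^j), giving [2, 2, 1]. So we have 1 block(s) of size 3, 1 block(s) of size 2 → block sizes [3, 2]

Assembling the blocks gives a Jordan form
J =
  [5, 1, 0, 0, 0]
  [0, 5, 1, 0, 0]
  [0, 0, 5, 0, 0]
  [0, 0, 0, 5, 1]
  [0, 0, 0, 0, 5]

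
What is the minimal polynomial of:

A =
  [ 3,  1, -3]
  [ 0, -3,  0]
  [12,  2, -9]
x^2 + 6*x + 9

The characteristic polynomial is χ_A(x) = (x + 3)^3, so the eigenvalues are known. The minimal polynomial is
  m_A(x) = Π_λ (x − λ)^{k_λ}
where k_λ is the size of the *largest* Jordan block for λ (equivalently, the smallest k with (A − λI)^k v = 0 for every generalised eigenvector v of λ).

  λ = -3: largest Jordan block has size 2, contributing (x + 3)^2

So m_A(x) = (x + 3)^2 = x^2 + 6*x + 9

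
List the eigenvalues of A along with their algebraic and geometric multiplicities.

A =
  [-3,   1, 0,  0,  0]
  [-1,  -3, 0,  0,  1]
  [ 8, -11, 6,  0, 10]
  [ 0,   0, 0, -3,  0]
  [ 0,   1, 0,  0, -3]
λ = -3: alg = 4, geom = 2; λ = 6: alg = 1, geom = 1

Step 1 — factor the characteristic polynomial to read off the algebraic multiplicities:
  χ_A(x) = (x - 6)*(x + 3)^4

Step 2 — compute geometric multiplicities via the rank-nullity identity g(λ) = n − rank(A − λI):
  rank(A − (-3)·I) = 3, so dim ker(A − (-3)·I) = n − 3 = 2
  rank(A − (6)·I) = 4, so dim ker(A − (6)·I) = n − 4 = 1

Summary:
  λ = -3: algebraic multiplicity = 4, geometric multiplicity = 2
  λ = 6: algebraic multiplicity = 1, geometric multiplicity = 1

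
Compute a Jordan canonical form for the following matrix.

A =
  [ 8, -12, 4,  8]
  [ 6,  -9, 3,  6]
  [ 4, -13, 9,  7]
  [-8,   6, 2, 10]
J_1(0) ⊕ J_3(6)

The characteristic polynomial is
  det(x·I − A) = x^4 - 18*x^3 + 108*x^2 - 216*x = x*(x - 6)^3

Eigenvalues and multiplicities (the geometric multiplicity of λ is n − rank(A − λI), which equals the number of Jordan blocks for λ):
  λ = 0: algebraic multiplicity = 1, geometric multiplicity = 1
  λ = 6: algebraic multiplicity = 3, geometric multiplicity = 1

Determining the block sizes for each eigenvalue:
  λ = 0: one block (gm = 1), so the single block has size am = 1 → block sizes [1]
  λ = 6: one block (gm = 1), so the single block has size am = 3 → block sizes [3]

Assembling the blocks gives a Jordan form
J =
  [0, 0, 0, 0]
  [0, 6, 1, 0]
  [0, 0, 6, 1]
  [0, 0, 0, 6]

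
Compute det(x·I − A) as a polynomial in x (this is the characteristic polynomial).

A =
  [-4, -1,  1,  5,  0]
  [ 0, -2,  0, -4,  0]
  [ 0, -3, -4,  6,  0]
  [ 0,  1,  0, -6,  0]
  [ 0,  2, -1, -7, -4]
x^5 + 20*x^4 + 160*x^3 + 640*x^2 + 1280*x + 1024

Expanding det(x·I − A) (e.g. by cofactor expansion or by noting that A is similar to its Jordan form J, which has the same characteristic polynomial as A) gives
  χ_A(x) = x^5 + 20*x^4 + 160*x^3 + 640*x^2 + 1280*x + 1024
which factors as (x + 4)^5. The eigenvalues (with algebraic multiplicities) are λ = -4 with multiplicity 5.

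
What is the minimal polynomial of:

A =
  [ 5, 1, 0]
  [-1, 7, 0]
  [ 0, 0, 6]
x^2 - 12*x + 36

The characteristic polynomial is χ_A(x) = (x - 6)^3, so the eigenvalues are known. The minimal polynomial is
  m_A(x) = Π_λ (x − λ)^{k_λ}
where k_λ is the size of the *largest* Jordan block for λ (equivalently, the smallest k with (A − λI)^k v = 0 for every generalised eigenvector v of λ).

  λ = 6: largest Jordan block has size 2, contributing (x − 6)^2

So m_A(x) = (x - 6)^2 = x^2 - 12*x + 36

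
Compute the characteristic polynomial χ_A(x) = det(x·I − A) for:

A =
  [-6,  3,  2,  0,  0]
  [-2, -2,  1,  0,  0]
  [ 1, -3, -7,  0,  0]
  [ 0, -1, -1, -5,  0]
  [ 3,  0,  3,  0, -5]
x^5 + 25*x^4 + 250*x^3 + 1250*x^2 + 3125*x + 3125

Expanding det(x·I − A) (e.g. by cofactor expansion or by noting that A is similar to its Jordan form J, which has the same characteristic polynomial as A) gives
  χ_A(x) = x^5 + 25*x^4 + 250*x^3 + 1250*x^2 + 3125*x + 3125
which factors as (x + 5)^5. The eigenvalues (with algebraic multiplicities) are λ = -5 with multiplicity 5.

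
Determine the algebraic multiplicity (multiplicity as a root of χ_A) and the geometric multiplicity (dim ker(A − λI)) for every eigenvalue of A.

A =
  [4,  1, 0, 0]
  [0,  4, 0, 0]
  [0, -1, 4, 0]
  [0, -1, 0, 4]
λ = 4: alg = 4, geom = 3

Step 1 — factor the characteristic polynomial to read off the algebraic multiplicities:
  χ_A(x) = (x - 4)^4

Step 2 — compute geometric multiplicities via the rank-nullity identity g(λ) = n − rank(A − λI):
  rank(A − (4)·I) = 1, so dim ker(A − (4)·I) = n − 1 = 3

Summary:
  λ = 4: algebraic multiplicity = 4, geometric multiplicity = 3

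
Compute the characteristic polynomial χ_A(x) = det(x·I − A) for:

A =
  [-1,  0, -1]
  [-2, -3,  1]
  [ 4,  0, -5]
x^3 + 9*x^2 + 27*x + 27

Expanding det(x·I − A) (e.g. by cofactor expansion or by noting that A is similar to its Jordan form J, which has the same characteristic polynomial as A) gives
  χ_A(x) = x^3 + 9*x^2 + 27*x + 27
which factors as (x + 3)^3. The eigenvalues (with algebraic multiplicities) are λ = -3 with multiplicity 3.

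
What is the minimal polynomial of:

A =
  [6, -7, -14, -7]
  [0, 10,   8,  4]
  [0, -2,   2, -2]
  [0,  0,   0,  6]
x^2 - 12*x + 36

The characteristic polynomial is χ_A(x) = (x - 6)^4, so the eigenvalues are known. The minimal polynomial is
  m_A(x) = Π_λ (x − λ)^{k_λ}
where k_λ is the size of the *largest* Jordan block for λ (equivalently, the smallest k with (A − λI)^k v = 0 for every generalised eigenvector v of λ).

  λ = 6: largest Jordan block has size 2, contributing (x − 6)^2

So m_A(x) = (x - 6)^2 = x^2 - 12*x + 36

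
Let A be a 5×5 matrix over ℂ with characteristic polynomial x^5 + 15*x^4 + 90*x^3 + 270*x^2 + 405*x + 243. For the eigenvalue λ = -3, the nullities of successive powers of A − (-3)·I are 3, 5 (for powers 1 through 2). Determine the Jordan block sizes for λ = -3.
Block sizes for λ = -3: [2, 2, 1]

From the dimensions of kernels of powers, the number of Jordan blocks of size at least j is d_j − d_{j−1} where d_j = dim ker(N^j) (with d_0 = 0). Computing the differences gives [3, 2].
The number of blocks of size exactly k is (#blocks of size ≥ k) − (#blocks of size ≥ k + 1), so the partition is: 1 block(s) of size 1, 2 block(s) of size 2.
In nonincreasing order the block sizes are [2, 2, 1].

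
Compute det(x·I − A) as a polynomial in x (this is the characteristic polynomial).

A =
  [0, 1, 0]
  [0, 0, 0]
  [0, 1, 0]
x^3

Expanding det(x·I − A) (e.g. by cofactor expansion or by noting that A is similar to its Jordan form J, which has the same characteristic polynomial as A) gives
  χ_A(x) = x^3
which factors as x^3. The eigenvalues (with algebraic multiplicities) are λ = 0 with multiplicity 3.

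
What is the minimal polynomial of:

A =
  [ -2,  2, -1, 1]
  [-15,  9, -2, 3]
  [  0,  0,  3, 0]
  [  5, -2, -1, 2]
x^2 - 6*x + 9

The characteristic polynomial is χ_A(x) = (x - 3)^4, so the eigenvalues are known. The minimal polynomial is
  m_A(x) = Π_λ (x − λ)^{k_λ}
where k_λ is the size of the *largest* Jordan block for λ (equivalently, the smallest k with (A − λI)^k v = 0 for every generalised eigenvector v of λ).

  λ = 3: largest Jordan block has size 2, contributing (x − 3)^2

So m_A(x) = (x - 3)^2 = x^2 - 6*x + 9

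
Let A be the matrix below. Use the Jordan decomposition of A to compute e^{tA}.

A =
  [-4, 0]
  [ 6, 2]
e^{tA} =
  [exp(-4*t), 0]
  [exp(2*t) - exp(-4*t), exp(2*t)]

Strategy: write A = P · J · P⁻¹ where J is a Jordan canonical form, so e^{tA} = P · e^{tJ} · P⁻¹, and e^{tJ} can be computed block-by-block.

A has Jordan form
J =
  [-4, 0]
  [ 0, 2]
(up to reordering of blocks).

Per-block formulas:
  For a 1×1 block at λ = -4: exp(t · [-4]) = [e^(-4t)].
  For a 1×1 block at λ = 2: exp(t · [2]) = [e^(2t)].

After assembling e^{tJ} and conjugating by P, we get:

e^{tA} =
  [exp(-4*t), 0]
  [exp(2*t) - exp(-4*t), exp(2*t)]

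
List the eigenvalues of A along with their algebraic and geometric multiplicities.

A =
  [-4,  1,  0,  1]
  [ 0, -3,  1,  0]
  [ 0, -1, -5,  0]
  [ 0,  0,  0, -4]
λ = -4: alg = 4, geom = 2

Step 1 — factor the characteristic polynomial to read off the algebraic multiplicities:
  χ_A(x) = (x + 4)^4

Step 2 — compute geometric multiplicities via the rank-nullity identity g(λ) = n − rank(A − λI):
  rank(A − (-4)·I) = 2, so dim ker(A − (-4)·I) = n − 2 = 2

Summary:
  λ = -4: algebraic multiplicity = 4, geometric multiplicity = 2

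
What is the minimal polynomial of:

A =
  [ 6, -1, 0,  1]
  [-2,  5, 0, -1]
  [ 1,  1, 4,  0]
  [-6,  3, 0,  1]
x^2 - 8*x + 16

The characteristic polynomial is χ_A(x) = (x - 4)^4, so the eigenvalues are known. The minimal polynomial is
  m_A(x) = Π_λ (x − λ)^{k_λ}
where k_λ is the size of the *largest* Jordan block for λ (equivalently, the smallest k with (A − λI)^k v = 0 for every generalised eigenvector v of λ).

  λ = 4: largest Jordan block has size 2, contributing (x − 4)^2

So m_A(x) = (x - 4)^2 = x^2 - 8*x + 16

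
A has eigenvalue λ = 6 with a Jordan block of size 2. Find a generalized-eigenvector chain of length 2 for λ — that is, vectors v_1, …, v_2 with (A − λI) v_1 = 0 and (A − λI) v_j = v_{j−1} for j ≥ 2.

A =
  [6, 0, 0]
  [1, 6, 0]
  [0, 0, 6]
A Jordan chain for λ = 6 of length 2:
v_1 = (0, 1, 0)ᵀ
v_2 = (1, 0, 0)ᵀ

Let N = A − (6)·I. We want v_2 with N^2 v_2 = 0 but N^1 v_2 ≠ 0; then v_{j-1} := N · v_j for j = 2, …, 2.

Pick v_2 = (1, 0, 0)ᵀ.
Then v_1 = N · v_2 = (0, 1, 0)ᵀ.

Sanity check: (A − (6)·I) v_1 = (0, 0, 0)ᵀ = 0. ✓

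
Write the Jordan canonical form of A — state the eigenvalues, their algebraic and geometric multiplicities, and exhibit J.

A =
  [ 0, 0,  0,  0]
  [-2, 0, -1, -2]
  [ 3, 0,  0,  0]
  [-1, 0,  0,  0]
J_3(0) ⊕ J_1(0)

The characteristic polynomial is
  det(x·I − A) = x^4

Eigenvalues and multiplicities (the geometric multiplicity of λ is n − rank(A − λI), which equals the number of Jordan blocks for λ):
  λ = 0: algebraic multiplicity = 4, geometric multiplicity = 2

Determining the block sizes for each eigenvalue:
  λ = 0: with am = 4 and gm = 2, the partition is not yet determined (e.g. several partitions of 4 into 2 parts exist). Let N = A − (0)·I. Computing rank(N^1) = 2, rank(N^2) = 1, rank(N^3) = 0; the number of blocks of size ≥ j is rank(N^{j−1}) − rank(N^j), giving [2, 1, 1]. So we have 1 block(s) of size 3, 1 block(s) of size 1 → block sizes [3, 1]

Assembling the blocks gives a Jordan form
J =
  [0, 1, 0, 0]
  [0, 0, 1, 0]
  [0, 0, 0, 0]
  [0, 0, 0, 0]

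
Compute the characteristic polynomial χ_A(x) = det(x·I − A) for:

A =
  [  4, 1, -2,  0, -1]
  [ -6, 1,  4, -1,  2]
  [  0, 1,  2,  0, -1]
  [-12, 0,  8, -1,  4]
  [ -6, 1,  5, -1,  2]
x^5 - 8*x^4 + 22*x^3 - 28*x^2 + 17*x - 4

Expanding det(x·I − A) (e.g. by cofactor expansion or by noting that A is similar to its Jordan form J, which has the same characteristic polynomial as A) gives
  χ_A(x) = x^5 - 8*x^4 + 22*x^3 - 28*x^2 + 17*x - 4
which factors as (x - 4)*(x - 1)^4. The eigenvalues (with algebraic multiplicities) are λ = 1 with multiplicity 4, λ = 4 with multiplicity 1.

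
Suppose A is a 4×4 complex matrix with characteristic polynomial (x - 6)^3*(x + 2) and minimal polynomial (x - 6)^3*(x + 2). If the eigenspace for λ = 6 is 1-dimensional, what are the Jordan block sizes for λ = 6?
Block sizes for λ = 6: [3]

Step 1 — from the characteristic polynomial, algebraic multiplicity of λ = 6 is 3. From dim ker(A − (6)·I) = 1, there are exactly 1 Jordan blocks for λ = 6.
Step 2 — from the minimal polynomial, the factor (x − 6)^3 tells us the largest block for λ = 6 has size 3.
Step 3 — with total size 3, 1 blocks, and largest block 3, the block sizes (in nonincreasing order) are [3].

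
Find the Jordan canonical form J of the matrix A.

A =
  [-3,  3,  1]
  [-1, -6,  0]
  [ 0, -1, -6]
J_3(-5)

The characteristic polynomial is
  det(x·I − A) = x^3 + 15*x^2 + 75*x + 125 = (x + 5)^3

Eigenvalues and multiplicities (the geometric multiplicity of λ is n − rank(A − λI), which equals the number of Jordan blocks for λ):
  λ = -5: algebraic multiplicity = 3, geometric multiplicity = 1

Determining the block sizes for each eigenvalue:
  λ = -5: one block (gm = 1), so the single block has size am = 3 → block sizes [3]

Assembling the blocks gives a Jordan form
J =
  [-5,  1,  0]
  [ 0, -5,  1]
  [ 0,  0, -5]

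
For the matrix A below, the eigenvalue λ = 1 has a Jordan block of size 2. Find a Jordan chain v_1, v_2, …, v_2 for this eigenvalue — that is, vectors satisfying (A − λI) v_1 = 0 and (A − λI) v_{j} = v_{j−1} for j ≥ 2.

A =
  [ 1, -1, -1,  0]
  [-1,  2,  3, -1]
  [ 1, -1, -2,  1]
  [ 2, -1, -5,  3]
A Jordan chain for λ = 1 of length 2:
v_1 = (0, -1, 1, 2)ᵀ
v_2 = (1, 0, 0, 0)ᵀ

Let N = A − (1)·I. We want v_2 with N^2 v_2 = 0 but N^1 v_2 ≠ 0; then v_{j-1} := N · v_j for j = 2, …, 2.

Pick v_2 = (1, 0, 0, 0)ᵀ.
Then v_1 = N · v_2 = (0, -1, 1, 2)ᵀ.

Sanity check: (A − (1)·I) v_1 = (0, 0, 0, 0)ᵀ = 0. ✓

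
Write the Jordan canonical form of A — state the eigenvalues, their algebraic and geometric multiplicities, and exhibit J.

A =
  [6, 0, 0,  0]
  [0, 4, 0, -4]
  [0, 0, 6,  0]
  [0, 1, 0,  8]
J_2(6) ⊕ J_1(6) ⊕ J_1(6)

The characteristic polynomial is
  det(x·I − A) = x^4 - 24*x^3 + 216*x^2 - 864*x + 1296 = (x - 6)^4

Eigenvalues and multiplicities (the geometric multiplicity of λ is n − rank(A − λI), which equals the number of Jordan blocks for λ):
  λ = 6: algebraic multiplicity = 4, geometric multiplicity = 3

Determining the block sizes for each eigenvalue:
  λ = 6: 3 blocks summing to 4 forces exactly one block of size 2 and the rest size 1 → block sizes [2, 1, 1]

Assembling the blocks gives a Jordan form
J =
  [6, 1, 0, 0]
  [0, 6, 0, 0]
  [0, 0, 6, 0]
  [0, 0, 0, 6]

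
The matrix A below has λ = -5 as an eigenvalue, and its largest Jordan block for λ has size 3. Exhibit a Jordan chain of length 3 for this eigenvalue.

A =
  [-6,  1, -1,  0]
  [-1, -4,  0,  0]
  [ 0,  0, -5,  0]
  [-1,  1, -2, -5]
A Jordan chain for λ = -5 of length 3:
v_1 = (1, 1, 0, 1)ᵀ
v_2 = (-1, 0, 0, -2)ᵀ
v_3 = (0, 0, 1, 0)ᵀ

Let N = A − (-5)·I. We want v_3 with N^3 v_3 = 0 but N^2 v_3 ≠ 0; then v_{j-1} := N · v_j for j = 3, …, 2.

Pick v_3 = (0, 0, 1, 0)ᵀ.
Then v_2 = N · v_3 = (-1, 0, 0, -2)ᵀ.
Then v_1 = N · v_2 = (1, 1, 0, 1)ᵀ.

Sanity check: (A − (-5)·I) v_1 = (0, 0, 0, 0)ᵀ = 0. ✓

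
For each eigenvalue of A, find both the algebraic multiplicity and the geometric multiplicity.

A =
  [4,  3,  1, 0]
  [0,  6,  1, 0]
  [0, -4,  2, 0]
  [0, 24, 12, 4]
λ = 4: alg = 4, geom = 2

Step 1 — factor the characteristic polynomial to read off the algebraic multiplicities:
  χ_A(x) = (x - 4)^4

Step 2 — compute geometric multiplicities via the rank-nullity identity g(λ) = n − rank(A − λI):
  rank(A − (4)·I) = 2, so dim ker(A − (4)·I) = n − 2 = 2

Summary:
  λ = 4: algebraic multiplicity = 4, geometric multiplicity = 2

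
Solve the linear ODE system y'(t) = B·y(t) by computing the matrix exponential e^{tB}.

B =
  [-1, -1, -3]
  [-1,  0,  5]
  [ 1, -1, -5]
e^{tB} =
  [-t^2*exp(-2*t)/2 + t*exp(-2*t) + exp(-2*t), -t*exp(-2*t), t^2*exp(-2*t)/2 - 3*t*exp(-2*t)]
  [t^2*exp(-2*t) - t*exp(-2*t), 2*t*exp(-2*t) + exp(-2*t), -t^2*exp(-2*t) + 5*t*exp(-2*t)]
  [-t^2*exp(-2*t)/2 + t*exp(-2*t), -t*exp(-2*t), t^2*exp(-2*t)/2 - 3*t*exp(-2*t) + exp(-2*t)]

Strategy: write B = P · J · P⁻¹ where J is a Jordan canonical form, so e^{tB} = P · e^{tJ} · P⁻¹, and e^{tJ} can be computed block-by-block.

B has Jordan form
J =
  [-2,  1,  0]
  [ 0, -2,  1]
  [ 0,  0, -2]
(up to reordering of blocks).

Per-block formulas:
  For a 3×3 Jordan block J_3(-2): exp(t · J_3(-2)) = e^(-2t)·(I + t·N + (t^2/2)·N^2), where N is the 3×3 nilpotent shift.

After assembling e^{tJ} and conjugating by P, we get:

e^{tB} =
  [-t^2*exp(-2*t)/2 + t*exp(-2*t) + exp(-2*t), -t*exp(-2*t), t^2*exp(-2*t)/2 - 3*t*exp(-2*t)]
  [t^2*exp(-2*t) - t*exp(-2*t), 2*t*exp(-2*t) + exp(-2*t), -t^2*exp(-2*t) + 5*t*exp(-2*t)]
  [-t^2*exp(-2*t)/2 + t*exp(-2*t), -t*exp(-2*t), t^2*exp(-2*t)/2 - 3*t*exp(-2*t) + exp(-2*t)]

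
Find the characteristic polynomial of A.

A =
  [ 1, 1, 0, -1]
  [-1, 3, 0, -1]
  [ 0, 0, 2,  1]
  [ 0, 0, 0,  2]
x^4 - 8*x^3 + 24*x^2 - 32*x + 16

Expanding det(x·I − A) (e.g. by cofactor expansion or by noting that A is similar to its Jordan form J, which has the same characteristic polynomial as A) gives
  χ_A(x) = x^4 - 8*x^3 + 24*x^2 - 32*x + 16
which factors as (x - 2)^4. The eigenvalues (with algebraic multiplicities) are λ = 2 with multiplicity 4.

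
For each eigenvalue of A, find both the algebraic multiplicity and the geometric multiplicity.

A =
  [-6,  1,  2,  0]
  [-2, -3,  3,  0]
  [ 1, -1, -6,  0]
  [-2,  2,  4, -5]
λ = -5: alg = 4, geom = 2

Step 1 — factor the characteristic polynomial to read off the algebraic multiplicities:
  χ_A(x) = (x + 5)^4

Step 2 — compute geometric multiplicities via the rank-nullity identity g(λ) = n − rank(A − λI):
  rank(A − (-5)·I) = 2, so dim ker(A − (-5)·I) = n − 2 = 2

Summary:
  λ = -5: algebraic multiplicity = 4, geometric multiplicity = 2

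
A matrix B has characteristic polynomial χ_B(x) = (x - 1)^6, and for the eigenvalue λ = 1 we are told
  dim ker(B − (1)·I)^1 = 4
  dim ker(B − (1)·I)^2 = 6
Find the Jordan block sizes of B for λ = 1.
Block sizes for λ = 1: [2, 2, 1, 1]

From the dimensions of kernels of powers, the number of Jordan blocks of size at least j is d_j − d_{j−1} where d_j = dim ker(N^j) (with d_0 = 0). Computing the differences gives [4, 2].
The number of blocks of size exactly k is (#blocks of size ≥ k) − (#blocks of size ≥ k + 1), so the partition is: 2 block(s) of size 1, 2 block(s) of size 2.
In nonincreasing order the block sizes are [2, 2, 1, 1].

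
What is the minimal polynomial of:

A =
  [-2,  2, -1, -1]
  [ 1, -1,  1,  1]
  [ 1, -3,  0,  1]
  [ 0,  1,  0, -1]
x^3 + 3*x^2 + 3*x + 1

The characteristic polynomial is χ_A(x) = (x + 1)^4, so the eigenvalues are known. The minimal polynomial is
  m_A(x) = Π_λ (x − λ)^{k_λ}
where k_λ is the size of the *largest* Jordan block for λ (equivalently, the smallest k with (A − λI)^k v = 0 for every generalised eigenvector v of λ).

  λ = -1: largest Jordan block has size 3, contributing (x + 1)^3

So m_A(x) = (x + 1)^3 = x^3 + 3*x^2 + 3*x + 1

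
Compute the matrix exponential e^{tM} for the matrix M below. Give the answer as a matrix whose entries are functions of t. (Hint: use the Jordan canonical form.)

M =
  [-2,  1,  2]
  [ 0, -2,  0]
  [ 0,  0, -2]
e^{tM} =
  [exp(-2*t), t*exp(-2*t), 2*t*exp(-2*t)]
  [0, exp(-2*t), 0]
  [0, 0, exp(-2*t)]

Strategy: write M = P · J · P⁻¹ where J is a Jordan canonical form, so e^{tM} = P · e^{tJ} · P⁻¹, and e^{tJ} can be computed block-by-block.

M has Jordan form
J =
  [-2,  1,  0]
  [ 0, -2,  0]
  [ 0,  0, -2]
(up to reordering of blocks).

Per-block formulas:
  For a 2×2 Jordan block J_2(-2): exp(t · J_2(-2)) = e^(-2t)·(I + t·N), where N is the 2×2 nilpotent shift.
  For a 1×1 block at λ = -2: exp(t · [-2]) = [e^(-2t)].

After assembling e^{tJ} and conjugating by P, we get:

e^{tM} =
  [exp(-2*t), t*exp(-2*t), 2*t*exp(-2*t)]
  [0, exp(-2*t), 0]
  [0, 0, exp(-2*t)]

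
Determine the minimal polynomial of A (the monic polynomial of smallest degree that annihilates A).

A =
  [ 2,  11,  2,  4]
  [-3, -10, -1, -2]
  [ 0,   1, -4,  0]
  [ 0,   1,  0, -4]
x^3 + 12*x^2 + 48*x + 64

The characteristic polynomial is χ_A(x) = (x + 4)^4, so the eigenvalues are known. The minimal polynomial is
  m_A(x) = Π_λ (x − λ)^{k_λ}
where k_λ is the size of the *largest* Jordan block for λ (equivalently, the smallest k with (A − λI)^k v = 0 for every generalised eigenvector v of λ).

  λ = -4: largest Jordan block has size 3, contributing (x + 4)^3

So m_A(x) = (x + 4)^3 = x^3 + 12*x^2 + 48*x + 64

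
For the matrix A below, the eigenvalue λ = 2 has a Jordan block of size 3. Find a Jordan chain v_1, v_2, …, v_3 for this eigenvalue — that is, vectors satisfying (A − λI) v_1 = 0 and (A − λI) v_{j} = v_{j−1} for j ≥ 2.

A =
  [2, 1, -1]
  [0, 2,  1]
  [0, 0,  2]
A Jordan chain for λ = 2 of length 3:
v_1 = (1, 0, 0)ᵀ
v_2 = (-1, 1, 0)ᵀ
v_3 = (0, 0, 1)ᵀ

Let N = A − (2)·I. We want v_3 with N^3 v_3 = 0 but N^2 v_3 ≠ 0; then v_{j-1} := N · v_j for j = 3, …, 2.

Pick v_3 = (0, 0, 1)ᵀ.
Then v_2 = N · v_3 = (-1, 1, 0)ᵀ.
Then v_1 = N · v_2 = (1, 0, 0)ᵀ.

Sanity check: (A − (2)·I) v_1 = (0, 0, 0)ᵀ = 0. ✓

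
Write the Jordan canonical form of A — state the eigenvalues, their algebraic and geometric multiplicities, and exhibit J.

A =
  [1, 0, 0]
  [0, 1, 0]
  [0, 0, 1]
J_1(1) ⊕ J_1(1) ⊕ J_1(1)

The characteristic polynomial is
  det(x·I − A) = x^3 - 3*x^2 + 3*x - 1 = (x - 1)^3

Eigenvalues and multiplicities (the geometric multiplicity of λ is n − rank(A − λI), which equals the number of Jordan blocks for λ):
  λ = 1: algebraic multiplicity = 3, geometric multiplicity = 3

Determining the block sizes for each eigenvalue:
  λ = 1: gm = am = 3, so every block has size 1 → block sizes [1, 1, 1]

Assembling the blocks gives a Jordan form
J =
  [1, 0, 0]
  [0, 1, 0]
  [0, 0, 1]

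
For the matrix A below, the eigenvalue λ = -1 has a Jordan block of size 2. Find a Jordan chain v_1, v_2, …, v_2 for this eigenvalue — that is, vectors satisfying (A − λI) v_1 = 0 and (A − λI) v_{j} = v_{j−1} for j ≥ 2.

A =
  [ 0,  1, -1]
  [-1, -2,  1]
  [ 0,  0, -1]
A Jordan chain for λ = -1 of length 2:
v_1 = (1, -1, 0)ᵀ
v_2 = (1, 0, 0)ᵀ

Let N = A − (-1)·I. We want v_2 with N^2 v_2 = 0 but N^1 v_2 ≠ 0; then v_{j-1} := N · v_j for j = 2, …, 2.

Pick v_2 = (1, 0, 0)ᵀ.
Then v_1 = N · v_2 = (1, -1, 0)ᵀ.

Sanity check: (A − (-1)·I) v_1 = (0, 0, 0)ᵀ = 0. ✓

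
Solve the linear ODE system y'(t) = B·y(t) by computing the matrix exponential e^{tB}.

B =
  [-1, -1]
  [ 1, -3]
e^{tB} =
  [t*exp(-2*t) + exp(-2*t), -t*exp(-2*t)]
  [t*exp(-2*t), -t*exp(-2*t) + exp(-2*t)]

Strategy: write B = P · J · P⁻¹ where J is a Jordan canonical form, so e^{tB} = P · e^{tJ} · P⁻¹, and e^{tJ} can be computed block-by-block.

B has Jordan form
J =
  [-2,  1]
  [ 0, -2]
(up to reordering of blocks).

Per-block formulas:
  For a 2×2 Jordan block J_2(-2): exp(t · J_2(-2)) = e^(-2t)·(I + t·N), where N is the 2×2 nilpotent shift.

After assembling e^{tJ} and conjugating by P, we get:

e^{tB} =
  [t*exp(-2*t) + exp(-2*t), -t*exp(-2*t)]
  [t*exp(-2*t), -t*exp(-2*t) + exp(-2*t)]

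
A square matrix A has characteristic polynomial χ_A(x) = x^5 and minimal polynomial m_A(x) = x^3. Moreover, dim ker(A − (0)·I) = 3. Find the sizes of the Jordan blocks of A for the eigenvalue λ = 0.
Block sizes for λ = 0: [3, 1, 1]

Step 1 — from the characteristic polynomial, algebraic multiplicity of λ = 0 is 5. From dim ker(A − (0)·I) = 3, there are exactly 3 Jordan blocks for λ = 0.
Step 2 — from the minimal polynomial, the factor (x − 0)^3 tells us the largest block for λ = 0 has size 3.
Step 3 — with total size 5, 3 blocks, and largest block 3, the block sizes (in nonincreasing order) are [3, 1, 1].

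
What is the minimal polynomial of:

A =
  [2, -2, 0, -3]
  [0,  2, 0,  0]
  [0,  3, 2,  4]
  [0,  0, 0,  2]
x^2 - 4*x + 4

The characteristic polynomial is χ_A(x) = (x - 2)^4, so the eigenvalues are known. The minimal polynomial is
  m_A(x) = Π_λ (x − λ)^{k_λ}
where k_λ is the size of the *largest* Jordan block for λ (equivalently, the smallest k with (A − λI)^k v = 0 for every generalised eigenvector v of λ).

  λ = 2: largest Jordan block has size 2, contributing (x − 2)^2

So m_A(x) = (x - 2)^2 = x^2 - 4*x + 4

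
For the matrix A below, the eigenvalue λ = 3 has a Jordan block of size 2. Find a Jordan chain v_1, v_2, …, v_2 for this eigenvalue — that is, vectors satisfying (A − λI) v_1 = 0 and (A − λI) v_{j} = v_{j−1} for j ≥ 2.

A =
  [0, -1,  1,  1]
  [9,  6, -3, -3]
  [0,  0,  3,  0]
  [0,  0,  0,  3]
A Jordan chain for λ = 3 of length 2:
v_1 = (-3, 9, 0, 0)ᵀ
v_2 = (1, 0, 0, 0)ᵀ

Let N = A − (3)·I. We want v_2 with N^2 v_2 = 0 but N^1 v_2 ≠ 0; then v_{j-1} := N · v_j for j = 2, …, 2.

Pick v_2 = (1, 0, 0, 0)ᵀ.
Then v_1 = N · v_2 = (-3, 9, 0, 0)ᵀ.

Sanity check: (A − (3)·I) v_1 = (0, 0, 0, 0)ᵀ = 0. ✓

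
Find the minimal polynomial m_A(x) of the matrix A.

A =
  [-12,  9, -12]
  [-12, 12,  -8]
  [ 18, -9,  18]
x^2 - 12*x + 36

The characteristic polynomial is χ_A(x) = (x - 6)^3, so the eigenvalues are known. The minimal polynomial is
  m_A(x) = Π_λ (x − λ)^{k_λ}
where k_λ is the size of the *largest* Jordan block for λ (equivalently, the smallest k with (A − λI)^k v = 0 for every generalised eigenvector v of λ).

  λ = 6: largest Jordan block has size 2, contributing (x − 6)^2

So m_A(x) = (x - 6)^2 = x^2 - 12*x + 36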